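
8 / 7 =1.14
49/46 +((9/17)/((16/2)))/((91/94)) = 161335/142324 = 1.13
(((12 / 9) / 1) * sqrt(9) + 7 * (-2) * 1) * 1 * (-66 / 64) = 10.31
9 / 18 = 1 / 2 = 0.50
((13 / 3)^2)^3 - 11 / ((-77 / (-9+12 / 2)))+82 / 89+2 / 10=15037083217 / 2270835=6621.83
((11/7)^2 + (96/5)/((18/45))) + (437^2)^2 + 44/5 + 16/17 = 151894047323342/4165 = 36469159021.21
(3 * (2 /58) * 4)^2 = 144 /841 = 0.17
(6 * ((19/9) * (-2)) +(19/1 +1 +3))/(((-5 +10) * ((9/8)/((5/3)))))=-56/81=-0.69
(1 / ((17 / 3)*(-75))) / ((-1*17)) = 1 / 7225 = 0.00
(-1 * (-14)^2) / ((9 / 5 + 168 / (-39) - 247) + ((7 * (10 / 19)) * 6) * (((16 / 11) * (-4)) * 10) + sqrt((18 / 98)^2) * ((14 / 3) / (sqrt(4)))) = 18638620 / 145990179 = 0.13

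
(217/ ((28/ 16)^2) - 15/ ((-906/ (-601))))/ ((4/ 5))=643785/ 8456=76.13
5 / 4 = 1.25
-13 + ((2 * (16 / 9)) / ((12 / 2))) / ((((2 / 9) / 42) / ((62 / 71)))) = 6021 / 71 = 84.80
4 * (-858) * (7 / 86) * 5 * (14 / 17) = -840840 / 731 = -1150.26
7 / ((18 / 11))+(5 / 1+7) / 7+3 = 8.99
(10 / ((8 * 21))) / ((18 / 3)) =5 / 504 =0.01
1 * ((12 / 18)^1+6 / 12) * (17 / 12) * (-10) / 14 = -85 / 72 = -1.18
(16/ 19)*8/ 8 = 16/ 19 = 0.84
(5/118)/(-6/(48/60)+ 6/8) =-10/1593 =-0.01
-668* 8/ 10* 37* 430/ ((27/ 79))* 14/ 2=-4701774112/ 27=-174139781.93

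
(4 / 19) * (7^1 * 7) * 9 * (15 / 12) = 2205 / 19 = 116.05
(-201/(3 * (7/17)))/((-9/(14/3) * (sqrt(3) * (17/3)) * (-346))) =-67 * sqrt(3)/4671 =-0.02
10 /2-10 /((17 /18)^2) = -6.21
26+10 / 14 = 187 / 7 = 26.71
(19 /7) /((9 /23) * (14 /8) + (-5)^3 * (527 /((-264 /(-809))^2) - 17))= -30457152 /6917491247891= -0.00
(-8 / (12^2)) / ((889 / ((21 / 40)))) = -1 / 30480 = -0.00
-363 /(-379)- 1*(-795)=795.96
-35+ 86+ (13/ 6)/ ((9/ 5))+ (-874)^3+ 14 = -36051888121/ 54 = -667627557.80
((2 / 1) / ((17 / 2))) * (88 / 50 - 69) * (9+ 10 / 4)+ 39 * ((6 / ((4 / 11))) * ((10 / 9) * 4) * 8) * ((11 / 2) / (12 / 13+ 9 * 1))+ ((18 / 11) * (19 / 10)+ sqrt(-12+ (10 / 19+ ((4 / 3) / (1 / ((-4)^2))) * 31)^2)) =2 * sqrt(355803022) / 57+ 7540075421 / 603075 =13164.57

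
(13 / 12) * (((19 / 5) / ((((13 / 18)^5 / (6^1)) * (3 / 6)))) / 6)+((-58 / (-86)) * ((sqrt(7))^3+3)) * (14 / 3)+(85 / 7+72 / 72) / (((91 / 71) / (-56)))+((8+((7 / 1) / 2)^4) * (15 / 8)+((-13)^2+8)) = -272524579009 / 5501991040+2842 * sqrt(7) / 129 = 8.76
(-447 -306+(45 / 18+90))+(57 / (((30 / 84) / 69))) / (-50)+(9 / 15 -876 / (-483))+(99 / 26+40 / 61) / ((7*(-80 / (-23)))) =-448464698641 / 510692000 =-878.15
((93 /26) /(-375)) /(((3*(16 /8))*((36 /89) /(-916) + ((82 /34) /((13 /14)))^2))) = -2373713927 /10071916180500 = -0.00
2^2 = 4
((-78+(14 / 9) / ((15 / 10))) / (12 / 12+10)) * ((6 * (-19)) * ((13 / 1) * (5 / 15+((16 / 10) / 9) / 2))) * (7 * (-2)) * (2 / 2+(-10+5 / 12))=526092.85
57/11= 5.18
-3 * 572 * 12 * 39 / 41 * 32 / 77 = -2336256 / 287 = -8140.26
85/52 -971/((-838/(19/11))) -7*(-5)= 9259819/239668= 38.64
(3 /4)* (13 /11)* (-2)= -39 /22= -1.77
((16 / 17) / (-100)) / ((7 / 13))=-52 / 2975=-0.02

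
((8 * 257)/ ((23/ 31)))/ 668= 15934/ 3841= 4.15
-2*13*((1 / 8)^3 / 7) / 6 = -13 / 10752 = -0.00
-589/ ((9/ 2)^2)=-2356/ 81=-29.09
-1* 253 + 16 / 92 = -5815 / 23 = -252.83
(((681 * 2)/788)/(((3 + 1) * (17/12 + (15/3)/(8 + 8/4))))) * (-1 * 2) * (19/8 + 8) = -169569/36248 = -4.68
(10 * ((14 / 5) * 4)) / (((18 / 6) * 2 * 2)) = 28 / 3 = 9.33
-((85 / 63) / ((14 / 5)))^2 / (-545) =36125 / 84793716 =0.00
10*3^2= 90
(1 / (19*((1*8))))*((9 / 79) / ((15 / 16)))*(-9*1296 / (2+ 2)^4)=-0.04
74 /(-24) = -37 /12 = -3.08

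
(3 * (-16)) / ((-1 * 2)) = 24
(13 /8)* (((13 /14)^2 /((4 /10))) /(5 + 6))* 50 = 274625 /17248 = 15.92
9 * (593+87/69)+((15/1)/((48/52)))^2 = 5612.41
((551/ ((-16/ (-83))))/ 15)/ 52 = 45733/ 12480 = 3.66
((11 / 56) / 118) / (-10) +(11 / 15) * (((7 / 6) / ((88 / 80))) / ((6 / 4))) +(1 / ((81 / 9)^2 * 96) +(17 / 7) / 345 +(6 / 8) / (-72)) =190238537 / 369321120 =0.52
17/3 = 5.67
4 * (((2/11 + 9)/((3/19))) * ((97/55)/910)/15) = 372286/12387375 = 0.03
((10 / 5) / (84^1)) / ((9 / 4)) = 2 / 189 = 0.01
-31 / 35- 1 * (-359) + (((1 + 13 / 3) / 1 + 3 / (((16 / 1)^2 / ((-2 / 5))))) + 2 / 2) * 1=4898113 / 13440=364.44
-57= -57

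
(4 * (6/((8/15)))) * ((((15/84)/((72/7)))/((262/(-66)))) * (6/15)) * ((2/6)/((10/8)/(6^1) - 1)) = 165/4978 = 0.03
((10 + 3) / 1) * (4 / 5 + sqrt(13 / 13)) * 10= 234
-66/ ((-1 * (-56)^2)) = 33/ 1568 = 0.02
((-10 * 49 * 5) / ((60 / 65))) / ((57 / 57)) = -15925 / 6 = -2654.17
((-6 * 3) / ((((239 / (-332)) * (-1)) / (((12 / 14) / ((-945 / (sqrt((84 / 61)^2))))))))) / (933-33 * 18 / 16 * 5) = 42496 / 1016958145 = 0.00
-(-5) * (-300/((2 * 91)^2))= -375/8281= -0.05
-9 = -9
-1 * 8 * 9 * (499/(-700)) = 8982/175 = 51.33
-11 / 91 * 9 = -99 / 91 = -1.09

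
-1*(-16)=16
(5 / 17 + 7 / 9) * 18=328 / 17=19.29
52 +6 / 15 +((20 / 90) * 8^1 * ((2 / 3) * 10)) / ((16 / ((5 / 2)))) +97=151.25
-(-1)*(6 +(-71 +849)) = 784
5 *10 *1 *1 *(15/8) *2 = 375/2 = 187.50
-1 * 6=-6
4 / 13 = 0.31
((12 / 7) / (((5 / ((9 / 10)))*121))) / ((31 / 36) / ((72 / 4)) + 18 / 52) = 454896 / 70279825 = 0.01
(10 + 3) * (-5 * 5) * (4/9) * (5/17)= -6500/153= -42.48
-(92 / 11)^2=-69.95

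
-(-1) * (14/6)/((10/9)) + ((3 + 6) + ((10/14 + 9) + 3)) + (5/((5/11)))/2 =1026/35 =29.31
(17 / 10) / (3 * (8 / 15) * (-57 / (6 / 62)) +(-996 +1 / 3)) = -51 / 58142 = -0.00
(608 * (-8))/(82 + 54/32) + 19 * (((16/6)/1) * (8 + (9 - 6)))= 2005336/4017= 499.21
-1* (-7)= 7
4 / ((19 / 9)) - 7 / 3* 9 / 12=11 / 76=0.14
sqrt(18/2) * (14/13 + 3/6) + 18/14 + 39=8193/182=45.02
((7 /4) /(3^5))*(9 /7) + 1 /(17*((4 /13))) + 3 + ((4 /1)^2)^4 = 30082493 /459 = 65539.20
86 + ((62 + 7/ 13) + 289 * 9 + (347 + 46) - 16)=40645/ 13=3126.54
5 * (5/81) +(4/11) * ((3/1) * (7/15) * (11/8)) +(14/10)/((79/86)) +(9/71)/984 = 2.53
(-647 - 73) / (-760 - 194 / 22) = 2640 / 2819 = 0.94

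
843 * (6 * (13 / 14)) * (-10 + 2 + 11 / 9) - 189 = -224156 / 7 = -32022.29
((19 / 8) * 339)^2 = 648226.27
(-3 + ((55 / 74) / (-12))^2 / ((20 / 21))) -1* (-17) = 14723723 / 1051392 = 14.00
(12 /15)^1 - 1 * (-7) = 39 /5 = 7.80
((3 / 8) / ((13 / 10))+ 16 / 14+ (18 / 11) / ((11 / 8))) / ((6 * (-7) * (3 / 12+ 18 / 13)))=-115457 / 3023790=-0.04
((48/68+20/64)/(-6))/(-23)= 277/37536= 0.01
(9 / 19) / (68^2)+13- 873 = -75556151 / 87856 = -860.00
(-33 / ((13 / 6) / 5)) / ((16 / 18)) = -85.67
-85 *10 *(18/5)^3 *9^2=-16061328/5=-3212265.60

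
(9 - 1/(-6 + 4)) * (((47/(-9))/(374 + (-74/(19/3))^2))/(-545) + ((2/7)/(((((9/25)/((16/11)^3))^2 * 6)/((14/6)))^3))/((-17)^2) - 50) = -259.47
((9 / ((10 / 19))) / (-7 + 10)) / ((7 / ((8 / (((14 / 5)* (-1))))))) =-114 / 49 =-2.33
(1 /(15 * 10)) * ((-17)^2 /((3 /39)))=3757 /150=25.05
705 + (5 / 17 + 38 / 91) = 1091736 / 1547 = 705.71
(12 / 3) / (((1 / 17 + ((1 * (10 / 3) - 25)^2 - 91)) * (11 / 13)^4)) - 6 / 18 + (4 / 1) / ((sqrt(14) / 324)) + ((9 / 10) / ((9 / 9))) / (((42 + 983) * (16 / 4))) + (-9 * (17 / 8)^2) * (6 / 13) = -103415192902418671 / 5423008186596000 + 648 * sqrt(14) / 7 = 327.30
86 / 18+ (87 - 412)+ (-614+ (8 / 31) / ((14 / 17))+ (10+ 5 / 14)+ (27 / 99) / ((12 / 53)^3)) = -1237496027 / 1374912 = -900.05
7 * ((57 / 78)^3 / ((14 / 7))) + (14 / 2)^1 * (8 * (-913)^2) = 1640890627341 / 35152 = 46679865.37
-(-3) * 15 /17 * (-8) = -360 /17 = -21.18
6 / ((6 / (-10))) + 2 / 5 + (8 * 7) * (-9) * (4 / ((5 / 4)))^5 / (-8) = 66030288 / 3125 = 21129.69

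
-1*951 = -951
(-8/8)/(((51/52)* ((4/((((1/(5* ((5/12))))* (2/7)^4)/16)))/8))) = -0.00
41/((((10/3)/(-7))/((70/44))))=-6027/44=-136.98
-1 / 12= -0.08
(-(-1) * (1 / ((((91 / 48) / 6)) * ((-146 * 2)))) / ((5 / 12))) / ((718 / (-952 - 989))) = 838512 / 11924185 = 0.07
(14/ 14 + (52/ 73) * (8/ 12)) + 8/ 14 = 3137/ 1533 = 2.05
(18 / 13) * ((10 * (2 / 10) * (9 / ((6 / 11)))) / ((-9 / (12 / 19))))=-792 / 247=-3.21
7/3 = 2.33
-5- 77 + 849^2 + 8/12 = 2162159/3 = 720719.67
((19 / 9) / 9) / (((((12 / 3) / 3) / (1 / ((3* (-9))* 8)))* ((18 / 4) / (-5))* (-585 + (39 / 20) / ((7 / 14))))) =-475 / 305007768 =-0.00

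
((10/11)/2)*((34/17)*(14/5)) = 28/11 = 2.55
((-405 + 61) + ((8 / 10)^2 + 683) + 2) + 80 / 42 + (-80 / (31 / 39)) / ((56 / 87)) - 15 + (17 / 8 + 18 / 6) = 23085803 / 130200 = 177.31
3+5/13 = 44/13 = 3.38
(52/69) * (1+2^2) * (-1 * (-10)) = 37.68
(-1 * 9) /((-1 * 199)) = 0.05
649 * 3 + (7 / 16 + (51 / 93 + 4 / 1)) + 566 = 1248921 / 496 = 2517.99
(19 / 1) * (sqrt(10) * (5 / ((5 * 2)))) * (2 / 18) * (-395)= -7505 * sqrt(10) / 18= -1318.49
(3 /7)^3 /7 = 27 /2401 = 0.01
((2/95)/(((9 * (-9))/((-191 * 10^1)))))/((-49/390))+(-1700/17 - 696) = -20108372/25137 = -799.95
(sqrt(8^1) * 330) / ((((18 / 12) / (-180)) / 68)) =-5385600 * sqrt(2) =-7616388.56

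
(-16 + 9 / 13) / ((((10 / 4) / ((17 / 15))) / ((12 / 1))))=-27064 / 325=-83.27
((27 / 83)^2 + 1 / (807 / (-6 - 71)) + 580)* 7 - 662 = 18891324304 / 5559423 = 3398.07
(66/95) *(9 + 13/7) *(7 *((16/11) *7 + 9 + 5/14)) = 1031.66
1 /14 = 0.07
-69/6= -23/2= -11.50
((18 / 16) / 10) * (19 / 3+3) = 21 / 20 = 1.05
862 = 862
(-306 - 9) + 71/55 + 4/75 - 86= -329716/825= -399.66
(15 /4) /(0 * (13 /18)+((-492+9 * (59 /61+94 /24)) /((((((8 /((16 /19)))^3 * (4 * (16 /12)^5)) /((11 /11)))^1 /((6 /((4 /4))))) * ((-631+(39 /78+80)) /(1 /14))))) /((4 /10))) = 550331919872 /8855163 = 62148.14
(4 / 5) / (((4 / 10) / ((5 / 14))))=5 / 7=0.71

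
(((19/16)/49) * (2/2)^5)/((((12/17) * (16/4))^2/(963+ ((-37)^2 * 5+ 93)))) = 43384391/1806336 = 24.02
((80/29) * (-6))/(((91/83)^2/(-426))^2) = -4134022205662080/1988673869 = -2078783.39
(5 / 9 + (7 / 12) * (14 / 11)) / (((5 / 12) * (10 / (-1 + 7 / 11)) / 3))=-1028 / 3025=-0.34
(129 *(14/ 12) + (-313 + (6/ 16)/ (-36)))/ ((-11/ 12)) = 15601/ 88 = 177.28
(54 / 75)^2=324 / 625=0.52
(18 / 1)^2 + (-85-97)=142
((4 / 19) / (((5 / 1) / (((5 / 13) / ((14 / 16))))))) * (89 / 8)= 356 / 1729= 0.21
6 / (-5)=-6 / 5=-1.20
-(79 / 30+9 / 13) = -1297 / 390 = -3.33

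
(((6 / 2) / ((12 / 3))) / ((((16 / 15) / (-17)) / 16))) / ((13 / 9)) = -6885 / 52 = -132.40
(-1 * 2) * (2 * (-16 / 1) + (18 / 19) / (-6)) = 64.32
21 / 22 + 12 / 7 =411 / 154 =2.67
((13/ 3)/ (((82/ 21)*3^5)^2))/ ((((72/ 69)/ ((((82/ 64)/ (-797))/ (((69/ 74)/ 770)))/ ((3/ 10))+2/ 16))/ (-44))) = 39768025297/ 45568115189568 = 0.00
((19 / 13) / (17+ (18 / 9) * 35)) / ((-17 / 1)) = -19 / 19227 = -0.00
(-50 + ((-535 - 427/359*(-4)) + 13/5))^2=1075095249424/3222025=333670.67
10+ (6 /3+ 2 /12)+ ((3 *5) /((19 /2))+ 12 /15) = 8291 /570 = 14.55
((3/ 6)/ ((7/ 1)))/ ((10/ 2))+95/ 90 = 337/ 315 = 1.07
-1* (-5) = 5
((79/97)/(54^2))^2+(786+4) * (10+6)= 1011266409352801/80005253904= 12640.00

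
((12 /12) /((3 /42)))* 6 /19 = 84 /19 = 4.42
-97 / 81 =-1.20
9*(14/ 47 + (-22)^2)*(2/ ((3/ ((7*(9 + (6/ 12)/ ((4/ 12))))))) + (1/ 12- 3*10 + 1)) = 87536.84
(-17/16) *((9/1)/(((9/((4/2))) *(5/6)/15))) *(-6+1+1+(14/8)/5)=11169/80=139.61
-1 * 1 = -1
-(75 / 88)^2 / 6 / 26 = -1875 / 402688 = -0.00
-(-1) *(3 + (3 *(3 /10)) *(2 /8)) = 129 /40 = 3.22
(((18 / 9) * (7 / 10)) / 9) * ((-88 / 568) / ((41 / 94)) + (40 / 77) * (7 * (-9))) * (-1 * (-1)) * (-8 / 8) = 7415338 / 1440945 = 5.15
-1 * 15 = -15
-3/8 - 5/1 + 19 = 109/8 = 13.62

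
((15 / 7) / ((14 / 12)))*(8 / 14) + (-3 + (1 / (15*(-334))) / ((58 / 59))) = -194418257 / 99668940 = -1.95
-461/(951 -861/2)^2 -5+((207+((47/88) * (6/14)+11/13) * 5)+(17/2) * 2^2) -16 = 225.37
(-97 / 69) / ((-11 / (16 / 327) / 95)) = 0.59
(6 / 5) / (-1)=-6 / 5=-1.20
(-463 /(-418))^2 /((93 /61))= 13076509 /16249332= 0.80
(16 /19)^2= 256 /361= 0.71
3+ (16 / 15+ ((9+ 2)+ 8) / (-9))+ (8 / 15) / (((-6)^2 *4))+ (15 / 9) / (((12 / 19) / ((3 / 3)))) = 2483 / 540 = 4.60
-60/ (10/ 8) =-48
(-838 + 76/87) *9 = -218490/29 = -7534.14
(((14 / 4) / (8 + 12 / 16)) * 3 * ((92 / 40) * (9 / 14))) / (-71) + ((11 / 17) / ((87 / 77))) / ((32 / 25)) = 248404031 / 588050400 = 0.42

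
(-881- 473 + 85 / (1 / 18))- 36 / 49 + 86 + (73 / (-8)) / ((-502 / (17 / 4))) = 205712137 / 787136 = 261.34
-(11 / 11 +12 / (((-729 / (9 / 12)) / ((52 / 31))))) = -2459 / 2511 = -0.98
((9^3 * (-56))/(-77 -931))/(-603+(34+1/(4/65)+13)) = -162/2159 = -0.08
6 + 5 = 11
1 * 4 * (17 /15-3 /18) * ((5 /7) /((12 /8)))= 1.84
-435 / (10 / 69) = -6003 / 2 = -3001.50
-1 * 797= -797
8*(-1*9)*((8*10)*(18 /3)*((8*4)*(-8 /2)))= 4423680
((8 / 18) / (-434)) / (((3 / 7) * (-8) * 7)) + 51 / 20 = 149407 / 58590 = 2.55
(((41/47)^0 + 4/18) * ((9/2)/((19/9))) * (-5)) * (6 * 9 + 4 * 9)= -22275/19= -1172.37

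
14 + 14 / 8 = 63 / 4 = 15.75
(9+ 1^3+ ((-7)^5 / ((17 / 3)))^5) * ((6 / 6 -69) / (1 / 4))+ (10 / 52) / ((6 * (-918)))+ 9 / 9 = 43923366058367444468223574643 / 703580904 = 62428308967247701862.33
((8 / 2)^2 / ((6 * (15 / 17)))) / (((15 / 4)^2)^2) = 34816 / 2278125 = 0.02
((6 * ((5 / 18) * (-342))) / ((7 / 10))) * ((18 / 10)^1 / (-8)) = 2565 / 14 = 183.21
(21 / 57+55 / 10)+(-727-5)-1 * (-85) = -24363 / 38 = -641.13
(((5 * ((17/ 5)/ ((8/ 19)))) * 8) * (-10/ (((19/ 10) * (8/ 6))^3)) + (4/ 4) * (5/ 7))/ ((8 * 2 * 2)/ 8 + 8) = -2000905/ 121296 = -16.50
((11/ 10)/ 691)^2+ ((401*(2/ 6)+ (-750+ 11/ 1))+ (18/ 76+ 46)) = -1521660317953/ 2721641700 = -559.10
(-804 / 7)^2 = 13192.16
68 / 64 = 17 / 16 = 1.06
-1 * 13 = -13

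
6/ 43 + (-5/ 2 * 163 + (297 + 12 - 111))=-18005/ 86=-209.36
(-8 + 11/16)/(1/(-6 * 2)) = 351/4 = 87.75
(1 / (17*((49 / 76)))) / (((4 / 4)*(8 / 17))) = 19 / 98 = 0.19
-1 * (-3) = 3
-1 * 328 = -328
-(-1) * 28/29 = 0.97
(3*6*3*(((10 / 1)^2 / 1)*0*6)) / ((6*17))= 0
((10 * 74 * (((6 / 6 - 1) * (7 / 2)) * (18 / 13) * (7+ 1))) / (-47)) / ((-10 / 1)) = 0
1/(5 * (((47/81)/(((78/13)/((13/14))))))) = 6804/3055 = 2.23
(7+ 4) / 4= 2.75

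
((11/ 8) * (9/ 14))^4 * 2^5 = 96059601/ 4917248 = 19.54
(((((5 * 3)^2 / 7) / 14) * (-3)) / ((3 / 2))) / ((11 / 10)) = -2250 / 539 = -4.17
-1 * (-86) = 86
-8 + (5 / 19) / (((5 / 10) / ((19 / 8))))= -27 / 4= -6.75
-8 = -8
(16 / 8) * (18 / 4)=9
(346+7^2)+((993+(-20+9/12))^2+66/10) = 75887253/80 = 948590.66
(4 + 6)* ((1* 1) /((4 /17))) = 42.50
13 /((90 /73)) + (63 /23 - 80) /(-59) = 11.85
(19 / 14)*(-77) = -209 / 2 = -104.50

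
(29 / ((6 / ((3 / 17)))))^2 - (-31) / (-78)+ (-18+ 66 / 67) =-50398733 / 3020628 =-16.68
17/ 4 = 4.25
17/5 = 3.40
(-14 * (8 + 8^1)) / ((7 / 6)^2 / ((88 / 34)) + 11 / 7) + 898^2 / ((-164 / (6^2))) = -168878157372 / 953455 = -177122.32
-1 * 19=-19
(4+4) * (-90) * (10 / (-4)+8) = -3960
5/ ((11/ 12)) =60/ 11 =5.45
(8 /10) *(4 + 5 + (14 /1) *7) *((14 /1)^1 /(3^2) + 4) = 4280 /9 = 475.56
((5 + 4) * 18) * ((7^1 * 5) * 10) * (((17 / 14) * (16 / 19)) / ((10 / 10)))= 1101600 / 19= 57978.95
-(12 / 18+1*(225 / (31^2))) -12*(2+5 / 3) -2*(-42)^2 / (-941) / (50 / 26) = -2913061813 / 67822575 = -42.95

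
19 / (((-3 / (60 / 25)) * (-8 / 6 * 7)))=57 / 35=1.63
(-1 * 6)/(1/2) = -12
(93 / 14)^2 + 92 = 26681 / 196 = 136.13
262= 262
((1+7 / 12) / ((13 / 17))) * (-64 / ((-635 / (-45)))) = -15504 / 1651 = -9.39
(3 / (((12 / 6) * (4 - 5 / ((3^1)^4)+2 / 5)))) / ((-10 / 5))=-0.17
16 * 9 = 144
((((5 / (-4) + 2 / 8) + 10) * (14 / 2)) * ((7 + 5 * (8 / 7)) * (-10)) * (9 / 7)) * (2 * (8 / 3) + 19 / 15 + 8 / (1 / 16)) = -9703314 / 7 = -1386187.71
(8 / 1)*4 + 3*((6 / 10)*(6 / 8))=667 / 20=33.35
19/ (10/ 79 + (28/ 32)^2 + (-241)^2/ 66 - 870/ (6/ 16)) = -3170112/ 240109729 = -0.01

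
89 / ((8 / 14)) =623 / 4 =155.75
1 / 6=0.17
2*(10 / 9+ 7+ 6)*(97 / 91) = 24638 / 819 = 30.08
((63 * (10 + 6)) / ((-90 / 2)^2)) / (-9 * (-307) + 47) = 56 / 316125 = 0.00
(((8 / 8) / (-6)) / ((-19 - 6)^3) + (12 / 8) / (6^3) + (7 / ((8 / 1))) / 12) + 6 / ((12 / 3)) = 7109423 / 4500000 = 1.58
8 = 8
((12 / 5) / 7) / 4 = 3 / 35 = 0.09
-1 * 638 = -638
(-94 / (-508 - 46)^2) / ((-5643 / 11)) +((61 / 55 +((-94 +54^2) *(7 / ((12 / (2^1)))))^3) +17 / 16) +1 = 1236149428968426099527 / 34638539760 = 35687111452.54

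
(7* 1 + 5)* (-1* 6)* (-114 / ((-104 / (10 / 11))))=-10260 / 143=-71.75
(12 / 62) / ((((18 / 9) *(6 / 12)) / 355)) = 2130 / 31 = 68.71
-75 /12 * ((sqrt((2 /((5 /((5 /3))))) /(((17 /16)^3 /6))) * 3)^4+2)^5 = -30712865371781197010693552060970063724540760902291400 /8193465725814765556554001028792218849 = -3748458393499544.69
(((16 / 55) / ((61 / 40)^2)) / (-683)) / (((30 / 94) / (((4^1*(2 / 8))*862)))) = -41486336 / 83867619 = -0.49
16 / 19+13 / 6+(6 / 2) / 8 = 1543 / 456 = 3.38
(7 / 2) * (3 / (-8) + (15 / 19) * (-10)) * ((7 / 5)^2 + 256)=-56744751 / 7600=-7466.41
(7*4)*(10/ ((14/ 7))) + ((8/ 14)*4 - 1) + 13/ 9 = 142.73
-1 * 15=-15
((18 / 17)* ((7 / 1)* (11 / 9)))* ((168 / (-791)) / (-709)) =3696 / 1361989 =0.00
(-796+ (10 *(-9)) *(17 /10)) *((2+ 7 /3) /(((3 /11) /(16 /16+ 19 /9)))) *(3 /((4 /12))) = -3799796 /9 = -422199.56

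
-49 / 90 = -0.54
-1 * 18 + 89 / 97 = -1657 / 97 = -17.08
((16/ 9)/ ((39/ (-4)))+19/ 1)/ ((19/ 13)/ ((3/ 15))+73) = 6605/ 28188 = 0.23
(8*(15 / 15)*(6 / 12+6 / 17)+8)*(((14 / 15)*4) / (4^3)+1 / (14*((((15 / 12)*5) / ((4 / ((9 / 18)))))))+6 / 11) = 10.31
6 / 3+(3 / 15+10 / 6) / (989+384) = 2.00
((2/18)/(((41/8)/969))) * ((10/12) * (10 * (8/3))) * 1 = 516800/1107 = 466.85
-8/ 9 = -0.89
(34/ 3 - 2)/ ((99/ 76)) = 2128/ 297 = 7.16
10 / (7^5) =10 / 16807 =0.00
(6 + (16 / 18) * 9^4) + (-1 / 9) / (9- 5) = 210167 / 36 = 5837.97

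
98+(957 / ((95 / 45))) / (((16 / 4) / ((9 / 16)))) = 161.75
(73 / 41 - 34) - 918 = -38959 / 41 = -950.22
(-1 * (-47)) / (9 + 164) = 47 / 173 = 0.27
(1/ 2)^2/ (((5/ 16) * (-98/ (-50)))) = 20/ 49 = 0.41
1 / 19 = 0.05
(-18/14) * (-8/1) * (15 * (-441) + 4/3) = -476184/7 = -68026.29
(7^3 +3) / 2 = 173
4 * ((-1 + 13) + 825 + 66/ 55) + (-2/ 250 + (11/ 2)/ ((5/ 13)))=841773/ 250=3367.09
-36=-36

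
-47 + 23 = -24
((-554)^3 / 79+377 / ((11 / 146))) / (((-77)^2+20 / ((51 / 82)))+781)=-47582943543 / 149402825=-318.49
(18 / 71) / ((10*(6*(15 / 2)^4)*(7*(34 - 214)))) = -2 / 1887046875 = -0.00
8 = 8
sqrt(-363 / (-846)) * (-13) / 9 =-143 * sqrt(282) / 2538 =-0.95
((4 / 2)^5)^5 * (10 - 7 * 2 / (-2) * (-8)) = -1543503872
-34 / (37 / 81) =-2754 / 37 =-74.43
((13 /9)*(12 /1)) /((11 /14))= 728 /33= 22.06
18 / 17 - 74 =-1240 / 17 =-72.94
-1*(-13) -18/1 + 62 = 57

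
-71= -71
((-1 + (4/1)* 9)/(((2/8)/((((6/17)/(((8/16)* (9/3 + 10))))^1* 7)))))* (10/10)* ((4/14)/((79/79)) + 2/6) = 560/17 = 32.94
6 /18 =1 /3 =0.33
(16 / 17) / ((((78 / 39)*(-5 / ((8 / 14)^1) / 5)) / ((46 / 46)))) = -32 / 119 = -0.27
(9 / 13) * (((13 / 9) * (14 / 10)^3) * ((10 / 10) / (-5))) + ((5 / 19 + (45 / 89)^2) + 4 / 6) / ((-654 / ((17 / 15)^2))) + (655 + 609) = 1049259283347572 / 830472294375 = 1263.45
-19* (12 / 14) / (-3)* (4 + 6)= 380 / 7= 54.29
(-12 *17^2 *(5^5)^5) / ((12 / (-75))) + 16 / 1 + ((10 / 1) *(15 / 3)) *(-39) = 6459653377532958982441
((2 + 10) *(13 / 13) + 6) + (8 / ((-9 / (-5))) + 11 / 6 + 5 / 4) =919 / 36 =25.53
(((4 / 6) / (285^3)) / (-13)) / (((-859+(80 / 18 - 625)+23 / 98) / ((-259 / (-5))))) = 50764 / 654421635489375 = 0.00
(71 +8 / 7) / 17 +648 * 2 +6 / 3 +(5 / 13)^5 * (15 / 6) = 115078184037 / 88367734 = 1302.26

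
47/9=5.22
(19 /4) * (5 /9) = 95 /36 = 2.64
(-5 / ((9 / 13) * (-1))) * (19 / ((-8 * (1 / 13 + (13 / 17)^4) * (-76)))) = 70575245 / 130986432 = 0.54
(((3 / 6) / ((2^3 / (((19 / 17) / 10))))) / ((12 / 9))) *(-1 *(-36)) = 513 / 2720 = 0.19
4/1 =4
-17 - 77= -94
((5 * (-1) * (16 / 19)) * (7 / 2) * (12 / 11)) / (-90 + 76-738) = 210 / 9823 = 0.02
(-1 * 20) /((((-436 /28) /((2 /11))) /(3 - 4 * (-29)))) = 33320 /1199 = 27.79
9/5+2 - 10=-31/5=-6.20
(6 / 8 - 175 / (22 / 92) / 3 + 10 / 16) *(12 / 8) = -64037 / 176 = -363.85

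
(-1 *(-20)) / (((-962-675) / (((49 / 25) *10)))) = -392 / 1637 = -0.24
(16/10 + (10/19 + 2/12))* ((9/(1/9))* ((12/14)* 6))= 635202/665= 955.19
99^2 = 9801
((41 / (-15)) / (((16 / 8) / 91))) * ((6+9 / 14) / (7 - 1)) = -16523 / 120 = -137.69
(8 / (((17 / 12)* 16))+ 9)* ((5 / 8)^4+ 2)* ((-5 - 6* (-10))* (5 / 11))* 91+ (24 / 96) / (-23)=73354557067 / 1601536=45802.63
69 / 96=23 / 32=0.72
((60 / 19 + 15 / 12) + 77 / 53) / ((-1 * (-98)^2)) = -23607 / 38684912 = -0.00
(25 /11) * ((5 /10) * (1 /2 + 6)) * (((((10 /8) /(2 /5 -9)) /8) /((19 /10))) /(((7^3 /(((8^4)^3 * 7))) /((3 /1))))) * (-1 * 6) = 785173708800000 /440363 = 1783014714.68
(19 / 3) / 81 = 19 / 243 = 0.08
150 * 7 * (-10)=-10500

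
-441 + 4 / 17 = -7493 / 17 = -440.76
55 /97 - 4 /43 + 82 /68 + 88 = 12717861 /141814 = 89.68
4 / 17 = 0.24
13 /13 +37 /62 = 99 /62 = 1.60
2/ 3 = 0.67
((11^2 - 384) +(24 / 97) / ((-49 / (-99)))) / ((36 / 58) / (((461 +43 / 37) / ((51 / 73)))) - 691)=2509237442450 / 6605257232539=0.38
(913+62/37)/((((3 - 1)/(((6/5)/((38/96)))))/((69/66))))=56044008/38665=1449.48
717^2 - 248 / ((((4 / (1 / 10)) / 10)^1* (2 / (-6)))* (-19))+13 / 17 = 166047832 / 323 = 514079.98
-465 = -465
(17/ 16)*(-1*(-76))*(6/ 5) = 969/ 10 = 96.90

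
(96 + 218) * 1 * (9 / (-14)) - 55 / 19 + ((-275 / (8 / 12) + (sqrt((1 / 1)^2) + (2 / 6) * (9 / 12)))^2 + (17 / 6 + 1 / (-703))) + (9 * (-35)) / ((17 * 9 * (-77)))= 7461553998121 / 44170896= 168924.67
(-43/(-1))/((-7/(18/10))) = -387/35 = -11.06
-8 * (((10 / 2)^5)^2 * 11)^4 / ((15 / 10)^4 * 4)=-4261091817170381546020507812500000 / 81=-52606071816918290691611210000000.00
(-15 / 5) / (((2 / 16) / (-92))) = 2208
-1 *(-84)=84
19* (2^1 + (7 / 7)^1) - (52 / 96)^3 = 785771 / 13824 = 56.84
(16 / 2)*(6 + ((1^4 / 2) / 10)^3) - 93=-44999 / 1000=-45.00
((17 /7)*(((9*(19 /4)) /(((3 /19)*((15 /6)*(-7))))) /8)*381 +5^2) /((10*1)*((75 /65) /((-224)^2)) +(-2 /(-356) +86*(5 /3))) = -768239595552 /62410200605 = -12.31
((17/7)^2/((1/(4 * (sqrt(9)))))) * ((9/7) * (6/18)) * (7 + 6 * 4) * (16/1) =5160384/343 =15044.85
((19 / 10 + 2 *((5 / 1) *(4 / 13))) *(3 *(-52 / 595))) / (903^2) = -1294 / 808613925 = -0.00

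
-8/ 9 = -0.89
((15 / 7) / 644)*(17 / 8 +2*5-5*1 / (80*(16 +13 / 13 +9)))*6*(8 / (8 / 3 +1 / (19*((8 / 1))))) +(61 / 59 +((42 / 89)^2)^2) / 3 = 215283674883733100 / 198337240676680833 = 1.09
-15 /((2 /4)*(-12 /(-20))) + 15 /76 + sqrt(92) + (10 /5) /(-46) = -87131 /1748 + 2*sqrt(23) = -40.25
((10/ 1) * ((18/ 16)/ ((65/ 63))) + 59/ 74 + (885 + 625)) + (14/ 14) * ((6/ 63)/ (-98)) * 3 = 1004217355/ 659932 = 1521.70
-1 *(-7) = 7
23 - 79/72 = 1577/72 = 21.90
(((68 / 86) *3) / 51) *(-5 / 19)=-10 / 817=-0.01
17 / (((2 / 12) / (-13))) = -1326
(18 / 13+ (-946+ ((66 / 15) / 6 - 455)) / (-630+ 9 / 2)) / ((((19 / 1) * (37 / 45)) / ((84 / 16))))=3093559 / 2540642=1.22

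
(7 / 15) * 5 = 7 / 3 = 2.33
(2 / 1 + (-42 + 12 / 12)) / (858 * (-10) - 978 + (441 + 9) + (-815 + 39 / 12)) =156 / 39679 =0.00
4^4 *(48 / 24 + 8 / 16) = 640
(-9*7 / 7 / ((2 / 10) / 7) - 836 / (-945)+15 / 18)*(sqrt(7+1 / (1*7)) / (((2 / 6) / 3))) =-592103*sqrt(14) / 294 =-7535.53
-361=-361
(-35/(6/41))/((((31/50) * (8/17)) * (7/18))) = -261375/124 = -2107.86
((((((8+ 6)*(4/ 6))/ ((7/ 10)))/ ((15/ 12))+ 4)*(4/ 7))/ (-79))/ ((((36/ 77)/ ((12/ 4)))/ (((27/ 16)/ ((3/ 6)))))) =-363/ 158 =-2.30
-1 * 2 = -2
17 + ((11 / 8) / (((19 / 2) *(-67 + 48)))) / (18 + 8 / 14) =3191163 / 187720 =17.00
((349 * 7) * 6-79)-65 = 14514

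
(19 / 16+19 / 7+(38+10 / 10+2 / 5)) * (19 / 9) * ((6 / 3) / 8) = 153577 / 6720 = 22.85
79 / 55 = 1.44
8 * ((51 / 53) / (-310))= -204 / 8215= -0.02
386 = 386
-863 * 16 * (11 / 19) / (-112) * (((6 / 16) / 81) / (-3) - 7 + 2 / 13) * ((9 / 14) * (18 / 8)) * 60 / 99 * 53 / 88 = -13192271075 / 51123072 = -258.05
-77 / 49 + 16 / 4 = 17 / 7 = 2.43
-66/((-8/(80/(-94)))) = -7.02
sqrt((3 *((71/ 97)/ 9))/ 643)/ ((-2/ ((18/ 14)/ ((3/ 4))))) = -2 *sqrt(13285023)/ 436597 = -0.02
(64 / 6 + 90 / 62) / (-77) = -161 / 1023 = -0.16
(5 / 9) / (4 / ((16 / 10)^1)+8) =10 / 189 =0.05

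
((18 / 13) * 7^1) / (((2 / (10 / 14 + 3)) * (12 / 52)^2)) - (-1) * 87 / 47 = 15973 / 47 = 339.85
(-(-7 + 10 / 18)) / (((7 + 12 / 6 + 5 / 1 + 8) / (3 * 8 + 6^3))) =2320 / 33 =70.30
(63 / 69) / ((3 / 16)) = 112 / 23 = 4.87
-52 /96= -13 /24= -0.54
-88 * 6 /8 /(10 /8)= -264 /5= -52.80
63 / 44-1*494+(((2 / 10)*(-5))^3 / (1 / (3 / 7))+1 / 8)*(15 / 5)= -303983 / 616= -493.48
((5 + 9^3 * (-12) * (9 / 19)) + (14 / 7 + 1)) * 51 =-4007580 / 19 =-210925.26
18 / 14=9 / 7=1.29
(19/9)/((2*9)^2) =19/2916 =0.01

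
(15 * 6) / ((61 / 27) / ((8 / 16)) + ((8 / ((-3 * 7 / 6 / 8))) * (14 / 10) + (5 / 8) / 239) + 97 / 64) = -185846400 / 40397311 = -4.60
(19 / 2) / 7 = 19 / 14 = 1.36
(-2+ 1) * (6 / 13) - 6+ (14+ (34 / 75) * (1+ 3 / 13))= 7894 / 975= 8.10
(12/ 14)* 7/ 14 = 3/ 7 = 0.43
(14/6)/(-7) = -1/3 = -0.33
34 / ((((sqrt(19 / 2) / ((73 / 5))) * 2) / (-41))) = -50881 * sqrt(38) / 95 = -3301.60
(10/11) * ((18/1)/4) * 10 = 450/11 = 40.91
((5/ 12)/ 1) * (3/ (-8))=-5/ 32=-0.16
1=1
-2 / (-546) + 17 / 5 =3.40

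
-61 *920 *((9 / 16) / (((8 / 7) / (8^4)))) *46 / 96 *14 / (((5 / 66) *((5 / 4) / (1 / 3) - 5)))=40073451264 / 5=8014690252.80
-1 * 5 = -5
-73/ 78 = -0.94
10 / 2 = 5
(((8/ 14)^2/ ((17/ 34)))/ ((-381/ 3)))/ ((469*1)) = -32/ 2918587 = -0.00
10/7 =1.43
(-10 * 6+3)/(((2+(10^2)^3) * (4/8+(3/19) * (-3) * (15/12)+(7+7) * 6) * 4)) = -361/2125670918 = -0.00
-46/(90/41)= -943/45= -20.96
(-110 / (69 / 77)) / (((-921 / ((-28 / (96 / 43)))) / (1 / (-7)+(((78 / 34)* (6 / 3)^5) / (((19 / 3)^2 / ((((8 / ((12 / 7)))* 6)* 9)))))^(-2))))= 29773286022282385 / 124683549724311552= 0.24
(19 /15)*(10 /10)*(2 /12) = 19 /90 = 0.21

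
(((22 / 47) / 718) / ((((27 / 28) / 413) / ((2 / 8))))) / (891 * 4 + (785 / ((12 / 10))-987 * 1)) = 63602 / 2944051659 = 0.00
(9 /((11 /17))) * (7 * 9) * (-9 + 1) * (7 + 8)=-1156680 /11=-105152.73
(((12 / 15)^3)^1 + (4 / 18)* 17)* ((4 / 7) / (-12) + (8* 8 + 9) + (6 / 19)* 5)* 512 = 3867367424 / 23625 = 163698.09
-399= -399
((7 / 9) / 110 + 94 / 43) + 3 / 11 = 104971 / 42570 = 2.47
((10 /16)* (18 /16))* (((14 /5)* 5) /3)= 105 /32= 3.28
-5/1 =-5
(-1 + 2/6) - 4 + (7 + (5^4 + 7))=1903/3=634.33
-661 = -661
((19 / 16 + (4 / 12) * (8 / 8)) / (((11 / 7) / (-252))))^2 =115154361 / 1936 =59480.56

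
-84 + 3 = -81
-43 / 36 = -1.19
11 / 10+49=501 / 10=50.10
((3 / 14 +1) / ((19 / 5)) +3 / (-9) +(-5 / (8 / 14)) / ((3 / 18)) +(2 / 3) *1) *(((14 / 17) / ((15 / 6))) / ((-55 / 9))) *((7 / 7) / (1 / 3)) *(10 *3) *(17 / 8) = 558549 / 1045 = 534.50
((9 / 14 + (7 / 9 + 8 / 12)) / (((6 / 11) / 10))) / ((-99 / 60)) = -13150 / 567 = -23.19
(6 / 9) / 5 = 2 / 15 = 0.13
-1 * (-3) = 3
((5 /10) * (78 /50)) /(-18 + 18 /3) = -13 /200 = -0.06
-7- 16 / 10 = -43 / 5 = -8.60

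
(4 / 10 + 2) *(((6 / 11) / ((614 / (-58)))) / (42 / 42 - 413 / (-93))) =-97092 / 4271905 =-0.02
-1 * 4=-4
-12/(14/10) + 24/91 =-108/13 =-8.31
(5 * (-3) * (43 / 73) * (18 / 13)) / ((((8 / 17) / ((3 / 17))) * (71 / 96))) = -417960 / 67379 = -6.20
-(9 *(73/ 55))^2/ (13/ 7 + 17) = -1007181/ 133100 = -7.57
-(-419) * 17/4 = 7123/4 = 1780.75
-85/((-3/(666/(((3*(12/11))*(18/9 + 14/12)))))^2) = -14080165/361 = -39003.23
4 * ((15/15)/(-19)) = -4/19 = -0.21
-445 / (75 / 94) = -8366 / 15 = -557.73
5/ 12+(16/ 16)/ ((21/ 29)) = 151/ 84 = 1.80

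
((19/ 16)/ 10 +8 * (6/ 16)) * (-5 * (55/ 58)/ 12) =-27445/ 22272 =-1.23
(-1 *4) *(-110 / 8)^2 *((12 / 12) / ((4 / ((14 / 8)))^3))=-1037575 / 16384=-63.33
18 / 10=9 / 5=1.80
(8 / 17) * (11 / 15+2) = 328 / 255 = 1.29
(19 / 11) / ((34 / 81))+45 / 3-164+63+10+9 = -23519 / 374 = -62.89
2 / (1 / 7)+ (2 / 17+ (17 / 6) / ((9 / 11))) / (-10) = 13.64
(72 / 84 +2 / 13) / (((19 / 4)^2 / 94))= 4.21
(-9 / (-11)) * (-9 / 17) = -81 / 187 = -0.43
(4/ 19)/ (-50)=-2/ 475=-0.00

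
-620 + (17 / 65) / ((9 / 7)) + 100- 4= -523.80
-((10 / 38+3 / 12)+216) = -16455 / 76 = -216.51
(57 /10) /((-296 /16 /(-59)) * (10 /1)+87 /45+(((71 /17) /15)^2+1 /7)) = 1.08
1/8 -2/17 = 1/136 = 0.01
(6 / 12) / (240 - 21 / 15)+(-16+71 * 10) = 1655889 / 2386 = 694.00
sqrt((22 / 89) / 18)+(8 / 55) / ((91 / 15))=24 / 1001+sqrt(979) / 267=0.14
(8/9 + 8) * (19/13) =1520/117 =12.99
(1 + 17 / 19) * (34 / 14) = 4.60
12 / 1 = 12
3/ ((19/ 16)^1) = 48/ 19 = 2.53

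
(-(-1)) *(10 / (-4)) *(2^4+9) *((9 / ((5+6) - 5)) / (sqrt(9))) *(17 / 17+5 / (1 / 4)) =-2625 / 4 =-656.25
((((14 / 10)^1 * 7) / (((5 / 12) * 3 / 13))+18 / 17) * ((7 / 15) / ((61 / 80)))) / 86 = 0.73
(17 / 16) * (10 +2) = 51 / 4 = 12.75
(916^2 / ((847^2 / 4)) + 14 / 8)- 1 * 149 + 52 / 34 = -6880582549 / 48783812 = -141.04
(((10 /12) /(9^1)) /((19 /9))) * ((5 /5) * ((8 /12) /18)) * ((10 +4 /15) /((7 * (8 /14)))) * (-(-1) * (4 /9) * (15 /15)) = 77 /41553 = 0.00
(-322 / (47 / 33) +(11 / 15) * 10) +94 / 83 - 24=-2827670 / 11703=-241.62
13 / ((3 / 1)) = 13 / 3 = 4.33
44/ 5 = 8.80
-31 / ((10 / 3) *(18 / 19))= -589 / 60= -9.82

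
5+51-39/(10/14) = 1.40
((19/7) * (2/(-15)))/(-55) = 38/5775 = 0.01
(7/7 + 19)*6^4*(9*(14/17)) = 3265920/17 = 192112.94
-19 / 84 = -0.23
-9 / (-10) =9 / 10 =0.90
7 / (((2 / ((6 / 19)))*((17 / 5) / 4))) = 420 / 323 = 1.30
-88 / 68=-22 / 17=-1.29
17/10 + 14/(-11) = 47/110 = 0.43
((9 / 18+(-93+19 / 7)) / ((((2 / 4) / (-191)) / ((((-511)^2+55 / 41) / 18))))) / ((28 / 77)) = 392696220796 / 287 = 1368279514.97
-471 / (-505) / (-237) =-157 / 39895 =-0.00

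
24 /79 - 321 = -25335 /79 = -320.70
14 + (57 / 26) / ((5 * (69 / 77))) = 43323 / 2990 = 14.49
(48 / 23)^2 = 2304 / 529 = 4.36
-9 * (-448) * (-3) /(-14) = 864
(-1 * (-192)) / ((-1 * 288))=-2 / 3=-0.67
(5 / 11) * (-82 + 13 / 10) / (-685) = 807 / 15070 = 0.05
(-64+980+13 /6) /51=5509 /306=18.00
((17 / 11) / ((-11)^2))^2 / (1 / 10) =2890 / 1771561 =0.00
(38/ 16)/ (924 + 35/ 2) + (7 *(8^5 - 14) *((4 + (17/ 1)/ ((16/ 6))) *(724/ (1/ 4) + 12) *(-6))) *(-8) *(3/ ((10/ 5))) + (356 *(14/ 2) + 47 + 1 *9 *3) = 3751351007882427/ 7532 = 498055099294.00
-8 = -8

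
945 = 945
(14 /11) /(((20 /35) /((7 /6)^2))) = 2401 /792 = 3.03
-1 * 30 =-30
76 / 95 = 4 / 5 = 0.80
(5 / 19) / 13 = 5 / 247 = 0.02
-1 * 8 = -8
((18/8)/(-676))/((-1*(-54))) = -1/16224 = -0.00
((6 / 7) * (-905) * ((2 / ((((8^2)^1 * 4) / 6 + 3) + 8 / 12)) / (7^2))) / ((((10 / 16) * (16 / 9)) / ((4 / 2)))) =-58644 / 47677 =-1.23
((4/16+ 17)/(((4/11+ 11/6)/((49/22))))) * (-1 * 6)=-30429/290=-104.93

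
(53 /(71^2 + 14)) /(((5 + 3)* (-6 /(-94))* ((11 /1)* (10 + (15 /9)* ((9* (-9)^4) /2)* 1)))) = 2491 /65681738100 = 0.00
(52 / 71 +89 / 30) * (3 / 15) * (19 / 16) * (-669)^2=22333443087 / 56800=393194.42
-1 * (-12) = 12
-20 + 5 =-15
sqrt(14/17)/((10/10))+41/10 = sqrt(238)/17+41/10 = 5.01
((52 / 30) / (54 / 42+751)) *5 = 91 / 7899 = 0.01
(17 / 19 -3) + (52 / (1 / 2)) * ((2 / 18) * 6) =3832 / 57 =67.23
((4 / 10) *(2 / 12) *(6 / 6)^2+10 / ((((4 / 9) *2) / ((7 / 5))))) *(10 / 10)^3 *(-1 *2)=-949 / 30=-31.63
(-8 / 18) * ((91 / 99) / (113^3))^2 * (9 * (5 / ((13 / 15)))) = -63700 / 6801736375773603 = -0.00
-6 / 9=-2 / 3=-0.67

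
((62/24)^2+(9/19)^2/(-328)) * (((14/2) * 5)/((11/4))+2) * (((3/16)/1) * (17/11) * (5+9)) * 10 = 228481297695/57309472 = 3986.80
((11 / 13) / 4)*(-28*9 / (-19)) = 693 / 247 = 2.81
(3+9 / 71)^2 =49284 / 5041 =9.78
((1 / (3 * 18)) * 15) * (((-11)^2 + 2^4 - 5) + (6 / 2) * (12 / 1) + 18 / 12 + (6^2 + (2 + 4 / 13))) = 9005 / 156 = 57.72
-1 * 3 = -3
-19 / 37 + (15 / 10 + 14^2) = 14577 / 74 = 196.99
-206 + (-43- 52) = -301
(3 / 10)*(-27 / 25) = -81 / 250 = -0.32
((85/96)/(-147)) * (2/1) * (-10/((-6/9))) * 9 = -1275/784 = -1.63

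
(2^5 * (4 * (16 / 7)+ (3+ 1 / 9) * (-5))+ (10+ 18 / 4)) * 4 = -48058 / 63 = -762.83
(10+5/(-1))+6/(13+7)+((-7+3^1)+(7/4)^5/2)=97347/10240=9.51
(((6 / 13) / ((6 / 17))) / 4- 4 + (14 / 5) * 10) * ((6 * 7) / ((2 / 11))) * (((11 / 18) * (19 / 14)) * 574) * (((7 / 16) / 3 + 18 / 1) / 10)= 11184490163 / 2304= 4854379.41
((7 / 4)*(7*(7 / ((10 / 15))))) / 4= 1029 / 32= 32.16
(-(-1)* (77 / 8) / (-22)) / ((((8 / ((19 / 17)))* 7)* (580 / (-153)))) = 171 / 74240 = 0.00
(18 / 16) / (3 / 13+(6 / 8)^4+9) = 1248 / 10591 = 0.12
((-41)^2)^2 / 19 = 2825761 / 19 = 148724.26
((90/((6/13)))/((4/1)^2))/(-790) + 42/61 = 103797/154208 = 0.67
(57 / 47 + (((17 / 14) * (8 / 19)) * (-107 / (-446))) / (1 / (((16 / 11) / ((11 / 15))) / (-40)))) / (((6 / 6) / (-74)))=-15061383318 / 168670733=-89.29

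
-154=-154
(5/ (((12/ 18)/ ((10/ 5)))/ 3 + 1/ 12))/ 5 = 36/ 7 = 5.14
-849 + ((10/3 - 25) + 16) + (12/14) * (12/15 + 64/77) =-6898676/8085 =-853.27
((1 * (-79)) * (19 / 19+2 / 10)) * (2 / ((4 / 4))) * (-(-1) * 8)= -7584 / 5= -1516.80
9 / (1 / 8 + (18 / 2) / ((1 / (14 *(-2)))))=-72 / 2015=-0.04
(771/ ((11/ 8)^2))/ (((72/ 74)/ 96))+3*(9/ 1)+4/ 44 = 4871886/ 121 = 40263.52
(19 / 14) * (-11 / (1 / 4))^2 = 18392 / 7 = 2627.43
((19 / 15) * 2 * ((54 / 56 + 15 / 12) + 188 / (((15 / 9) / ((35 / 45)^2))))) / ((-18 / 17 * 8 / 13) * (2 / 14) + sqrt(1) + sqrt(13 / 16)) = 98.70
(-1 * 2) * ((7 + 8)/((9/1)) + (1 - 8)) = 32/3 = 10.67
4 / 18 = 2 / 9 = 0.22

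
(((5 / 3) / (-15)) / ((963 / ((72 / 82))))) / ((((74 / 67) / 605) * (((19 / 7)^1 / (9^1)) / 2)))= -1134980 / 3084061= -0.37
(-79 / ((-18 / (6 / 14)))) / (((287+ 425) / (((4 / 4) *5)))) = 395 / 29904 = 0.01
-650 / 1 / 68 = -325 / 34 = -9.56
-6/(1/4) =-24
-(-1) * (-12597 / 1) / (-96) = 4199 / 32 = 131.22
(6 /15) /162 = 1 /405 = 0.00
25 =25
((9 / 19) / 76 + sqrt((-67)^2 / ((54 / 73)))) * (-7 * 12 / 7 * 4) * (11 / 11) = -536 * sqrt(438) / 3 - 108 / 361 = -3739.52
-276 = -276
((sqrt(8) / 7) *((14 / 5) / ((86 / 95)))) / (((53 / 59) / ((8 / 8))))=2242 *sqrt(2) / 2279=1.39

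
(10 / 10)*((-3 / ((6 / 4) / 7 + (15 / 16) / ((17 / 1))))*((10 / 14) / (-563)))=1360 / 96273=0.01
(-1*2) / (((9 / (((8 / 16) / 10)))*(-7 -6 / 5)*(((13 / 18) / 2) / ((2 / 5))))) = 4 / 2665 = 0.00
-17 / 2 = -8.50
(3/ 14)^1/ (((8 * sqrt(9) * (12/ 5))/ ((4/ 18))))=5/ 6048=0.00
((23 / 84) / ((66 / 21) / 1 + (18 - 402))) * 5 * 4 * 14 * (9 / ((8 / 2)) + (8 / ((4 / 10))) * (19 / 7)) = -11.38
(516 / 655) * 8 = 4128 / 655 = 6.30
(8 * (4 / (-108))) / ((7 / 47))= -376 / 189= -1.99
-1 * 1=-1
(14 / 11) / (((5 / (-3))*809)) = -42 / 44495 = -0.00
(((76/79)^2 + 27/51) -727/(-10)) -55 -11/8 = 75455781/4243880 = 17.78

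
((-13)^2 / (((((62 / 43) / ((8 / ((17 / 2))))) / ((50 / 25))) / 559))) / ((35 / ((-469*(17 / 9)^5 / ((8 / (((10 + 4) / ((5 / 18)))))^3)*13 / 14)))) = -14480277629026027 / 1569375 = -9226779851.23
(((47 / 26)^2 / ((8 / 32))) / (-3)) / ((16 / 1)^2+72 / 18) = -2209 / 131820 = -0.02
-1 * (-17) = 17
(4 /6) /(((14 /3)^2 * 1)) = 3 /98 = 0.03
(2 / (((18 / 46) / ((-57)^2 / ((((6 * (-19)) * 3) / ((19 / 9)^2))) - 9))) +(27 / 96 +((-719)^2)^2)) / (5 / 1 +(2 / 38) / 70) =4145860769132026105 / 77577264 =53441698706.11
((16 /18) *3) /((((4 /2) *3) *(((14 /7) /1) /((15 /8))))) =5 /12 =0.42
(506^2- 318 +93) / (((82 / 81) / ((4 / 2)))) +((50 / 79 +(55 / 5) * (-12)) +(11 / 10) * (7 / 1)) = 16365340313 / 32390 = 505259.04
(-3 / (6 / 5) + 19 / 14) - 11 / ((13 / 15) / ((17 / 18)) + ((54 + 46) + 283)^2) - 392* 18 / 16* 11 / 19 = -38663006222 / 150757229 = -256.46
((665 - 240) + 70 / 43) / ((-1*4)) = -18345 / 172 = -106.66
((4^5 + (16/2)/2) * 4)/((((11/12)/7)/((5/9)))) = 575680/33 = 17444.85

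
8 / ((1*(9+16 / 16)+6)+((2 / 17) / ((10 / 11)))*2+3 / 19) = 12920 / 26513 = 0.49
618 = 618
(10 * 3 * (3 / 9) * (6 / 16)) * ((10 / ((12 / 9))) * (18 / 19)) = 2025 / 76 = 26.64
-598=-598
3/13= 0.23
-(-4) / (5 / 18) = 72 / 5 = 14.40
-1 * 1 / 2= -0.50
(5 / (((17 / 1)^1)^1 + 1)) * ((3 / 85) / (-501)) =-1 / 51102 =-0.00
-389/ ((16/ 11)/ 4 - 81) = 4.82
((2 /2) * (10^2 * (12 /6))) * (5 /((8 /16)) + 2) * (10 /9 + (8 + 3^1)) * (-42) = -1220800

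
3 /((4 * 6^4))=1 /1728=0.00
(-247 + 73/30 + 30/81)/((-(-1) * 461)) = -0.53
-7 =-7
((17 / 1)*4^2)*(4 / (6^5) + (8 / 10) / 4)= 66266 / 1215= 54.54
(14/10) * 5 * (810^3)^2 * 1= 1977006755367000000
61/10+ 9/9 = 71/10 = 7.10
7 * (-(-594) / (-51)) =-1386 / 17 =-81.53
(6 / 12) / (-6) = -1 / 12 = -0.08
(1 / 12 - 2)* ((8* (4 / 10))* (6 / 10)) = -92 / 25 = -3.68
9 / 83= 0.11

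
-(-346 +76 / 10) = 1692 / 5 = 338.40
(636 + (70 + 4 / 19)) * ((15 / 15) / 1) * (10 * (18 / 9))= 268360 / 19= 14124.21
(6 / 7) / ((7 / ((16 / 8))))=12 / 49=0.24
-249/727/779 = -249/566333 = -0.00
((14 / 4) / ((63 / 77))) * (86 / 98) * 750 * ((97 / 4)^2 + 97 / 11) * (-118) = -11104766125 / 56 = -198299395.09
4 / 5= 0.80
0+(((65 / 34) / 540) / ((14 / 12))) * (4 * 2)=26 / 1071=0.02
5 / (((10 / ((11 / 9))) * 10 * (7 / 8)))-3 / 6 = -271 / 630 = -0.43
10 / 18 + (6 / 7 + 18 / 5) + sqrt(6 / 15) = sqrt(10) / 5 + 1579 / 315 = 5.65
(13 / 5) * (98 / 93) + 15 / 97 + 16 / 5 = 274889 / 45105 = 6.09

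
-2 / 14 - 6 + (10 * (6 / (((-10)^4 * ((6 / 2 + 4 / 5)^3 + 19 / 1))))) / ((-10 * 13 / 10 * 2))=-13764823 / 2240784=-6.14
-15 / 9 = -5 / 3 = -1.67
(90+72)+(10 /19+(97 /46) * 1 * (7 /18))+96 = 4080037 /15732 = 259.35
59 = 59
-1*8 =-8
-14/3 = -4.67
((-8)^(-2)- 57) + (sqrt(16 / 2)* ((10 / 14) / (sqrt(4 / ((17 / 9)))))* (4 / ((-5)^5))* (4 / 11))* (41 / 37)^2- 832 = -56895 / 64- 26896* sqrt(34) / 197649375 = -888.99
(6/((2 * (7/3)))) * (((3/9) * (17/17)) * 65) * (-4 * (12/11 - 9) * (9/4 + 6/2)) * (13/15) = 44109/11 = 4009.91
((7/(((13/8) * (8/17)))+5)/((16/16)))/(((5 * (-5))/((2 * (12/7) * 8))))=-35328/2275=-15.53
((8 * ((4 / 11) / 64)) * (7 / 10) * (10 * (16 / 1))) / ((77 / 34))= 272 / 121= 2.25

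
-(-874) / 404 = 437 / 202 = 2.16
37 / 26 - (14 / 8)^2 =-341 / 208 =-1.64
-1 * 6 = -6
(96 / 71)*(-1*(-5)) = 480 / 71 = 6.76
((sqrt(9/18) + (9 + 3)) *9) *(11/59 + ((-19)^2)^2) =34600275 *sqrt(2)/59 + 830406600/59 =14904047.09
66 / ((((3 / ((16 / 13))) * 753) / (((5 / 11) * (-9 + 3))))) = -320 / 3263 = -0.10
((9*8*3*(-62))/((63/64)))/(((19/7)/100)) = -9523200/19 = -501221.05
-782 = -782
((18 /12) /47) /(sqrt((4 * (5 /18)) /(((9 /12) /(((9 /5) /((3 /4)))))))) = 0.02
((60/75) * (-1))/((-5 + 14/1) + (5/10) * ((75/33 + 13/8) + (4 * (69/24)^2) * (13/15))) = -4224/133457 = -0.03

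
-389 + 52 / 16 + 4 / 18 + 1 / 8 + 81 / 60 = -138259 / 360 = -384.05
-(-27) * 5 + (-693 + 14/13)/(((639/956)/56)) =-480434875/8307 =-57834.94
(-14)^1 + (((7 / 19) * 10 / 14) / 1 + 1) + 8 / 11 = -2510 / 209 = -12.01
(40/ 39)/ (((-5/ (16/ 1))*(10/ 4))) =-256/ 195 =-1.31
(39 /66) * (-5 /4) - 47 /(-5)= 8.66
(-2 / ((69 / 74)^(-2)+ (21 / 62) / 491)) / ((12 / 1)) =-24155727 / 166800373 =-0.14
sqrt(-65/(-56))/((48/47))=1.05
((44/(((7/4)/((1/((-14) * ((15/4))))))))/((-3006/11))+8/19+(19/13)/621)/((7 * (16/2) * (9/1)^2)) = 889407697/9489053606760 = 0.00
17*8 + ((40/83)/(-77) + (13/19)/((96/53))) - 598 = -5381288569/11657184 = -461.63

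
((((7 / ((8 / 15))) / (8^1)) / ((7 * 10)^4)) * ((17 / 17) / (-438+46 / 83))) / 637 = -249 / 1015420317184000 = -0.00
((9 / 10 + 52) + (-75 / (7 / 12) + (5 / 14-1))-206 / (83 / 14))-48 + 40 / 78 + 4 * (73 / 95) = -66935153 / 430521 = -155.47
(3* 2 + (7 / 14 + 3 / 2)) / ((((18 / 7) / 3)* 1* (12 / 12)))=28 / 3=9.33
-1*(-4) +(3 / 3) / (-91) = 363 / 91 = 3.99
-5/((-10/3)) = 3/2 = 1.50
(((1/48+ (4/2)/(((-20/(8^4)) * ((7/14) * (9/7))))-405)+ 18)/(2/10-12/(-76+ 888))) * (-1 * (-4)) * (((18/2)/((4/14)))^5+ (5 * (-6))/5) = -49518449018613127/72192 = -685927097443.11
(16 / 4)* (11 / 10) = 22 / 5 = 4.40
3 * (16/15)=3.20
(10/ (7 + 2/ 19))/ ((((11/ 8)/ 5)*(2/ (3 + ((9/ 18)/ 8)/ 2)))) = 9215/ 1188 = 7.76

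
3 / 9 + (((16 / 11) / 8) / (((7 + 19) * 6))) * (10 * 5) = 56 / 143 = 0.39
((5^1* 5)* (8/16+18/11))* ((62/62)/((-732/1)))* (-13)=0.95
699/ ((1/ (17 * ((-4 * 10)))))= -475320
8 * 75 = 600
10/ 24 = 5/ 12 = 0.42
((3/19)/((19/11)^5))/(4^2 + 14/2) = 483153/1082055263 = 0.00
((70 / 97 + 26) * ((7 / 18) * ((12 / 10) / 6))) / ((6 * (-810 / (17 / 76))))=-119 / 1244025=-0.00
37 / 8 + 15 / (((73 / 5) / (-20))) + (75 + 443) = 293213 / 584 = 502.08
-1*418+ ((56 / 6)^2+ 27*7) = -1277 / 9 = -141.89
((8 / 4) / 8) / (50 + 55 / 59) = 59 / 12020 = 0.00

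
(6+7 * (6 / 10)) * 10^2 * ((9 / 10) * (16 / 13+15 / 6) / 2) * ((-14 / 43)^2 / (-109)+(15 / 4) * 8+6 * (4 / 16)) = 565294773393 / 10480132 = 53939.66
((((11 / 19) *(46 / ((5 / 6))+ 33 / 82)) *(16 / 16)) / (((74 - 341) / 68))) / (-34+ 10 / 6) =8526078 / 33625535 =0.25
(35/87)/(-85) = -0.00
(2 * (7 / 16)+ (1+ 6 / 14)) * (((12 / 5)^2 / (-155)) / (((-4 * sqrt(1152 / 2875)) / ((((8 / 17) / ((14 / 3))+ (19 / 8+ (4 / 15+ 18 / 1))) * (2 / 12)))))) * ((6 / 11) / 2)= 38210187 * sqrt(230) / 18179392000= 0.03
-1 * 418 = -418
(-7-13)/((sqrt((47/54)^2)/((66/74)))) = -35640/1739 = -20.49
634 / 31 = 20.45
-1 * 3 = -3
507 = 507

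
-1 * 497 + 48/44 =-5455/11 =-495.91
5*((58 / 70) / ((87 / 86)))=86 / 21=4.10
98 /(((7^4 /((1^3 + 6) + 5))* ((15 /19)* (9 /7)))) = 152 /315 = 0.48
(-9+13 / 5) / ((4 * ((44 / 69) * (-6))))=23 / 55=0.42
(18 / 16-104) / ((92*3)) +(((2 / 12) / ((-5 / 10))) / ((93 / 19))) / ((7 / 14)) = -0.51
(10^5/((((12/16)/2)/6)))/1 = 1600000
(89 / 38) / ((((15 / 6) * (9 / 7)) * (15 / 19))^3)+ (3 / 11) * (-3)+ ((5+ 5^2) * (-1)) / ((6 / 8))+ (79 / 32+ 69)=3333639742151 / 108256500000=30.79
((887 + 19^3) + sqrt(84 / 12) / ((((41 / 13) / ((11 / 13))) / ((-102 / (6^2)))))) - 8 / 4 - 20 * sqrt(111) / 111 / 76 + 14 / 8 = -187 * sqrt(7) / 246 - 5 * sqrt(111) / 2109 + 30983 / 4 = 7743.71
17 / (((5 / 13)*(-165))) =-221 / 825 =-0.27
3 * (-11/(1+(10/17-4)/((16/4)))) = -1122/5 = -224.40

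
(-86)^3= -636056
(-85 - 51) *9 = -1224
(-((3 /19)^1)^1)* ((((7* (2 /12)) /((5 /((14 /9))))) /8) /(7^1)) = -7 /6840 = -0.00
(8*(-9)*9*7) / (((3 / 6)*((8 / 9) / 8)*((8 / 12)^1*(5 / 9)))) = -1102248 / 5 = -220449.60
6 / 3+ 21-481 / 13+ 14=0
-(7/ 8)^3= -343/ 512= -0.67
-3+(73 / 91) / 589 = -160724 / 53599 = -3.00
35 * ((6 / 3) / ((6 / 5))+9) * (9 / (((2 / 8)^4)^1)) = 860160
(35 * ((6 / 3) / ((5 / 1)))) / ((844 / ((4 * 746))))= 10444 / 211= 49.50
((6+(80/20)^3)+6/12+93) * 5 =1635/2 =817.50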